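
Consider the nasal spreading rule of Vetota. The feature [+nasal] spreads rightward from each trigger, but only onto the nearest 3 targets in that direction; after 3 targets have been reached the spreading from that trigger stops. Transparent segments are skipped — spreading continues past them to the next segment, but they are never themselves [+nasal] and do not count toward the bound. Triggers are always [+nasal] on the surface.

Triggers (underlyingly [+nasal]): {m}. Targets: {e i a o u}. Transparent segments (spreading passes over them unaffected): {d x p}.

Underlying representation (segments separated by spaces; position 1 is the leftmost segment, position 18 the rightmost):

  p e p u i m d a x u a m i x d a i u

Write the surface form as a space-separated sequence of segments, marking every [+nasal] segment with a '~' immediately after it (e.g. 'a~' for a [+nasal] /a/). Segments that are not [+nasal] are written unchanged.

p e p u i m~ d a~ x u~ a~ m~ i~ x d a~ i~ u

From /m/ at 6 rightward: 7 /d/ transparent; 8 /a/ → [+nasal]; 9 /x/ transparent; 10 /u/ → [+nasal]; 11 /a/ → [+nasal]; bound reached.
From /m/ at 12 rightward: 13 /i/ → [+nasal]; 14 /x/ transparent; 15 /d/ transparent; 16 /a/ → [+nasal]; 17 /i/ → [+nasal]; bound reached.
Targets with no active source: positions 2 4 5 18 stay [-nasal].
[+nasal] positions on the surface: 6 8 10 11 12 13 16 17.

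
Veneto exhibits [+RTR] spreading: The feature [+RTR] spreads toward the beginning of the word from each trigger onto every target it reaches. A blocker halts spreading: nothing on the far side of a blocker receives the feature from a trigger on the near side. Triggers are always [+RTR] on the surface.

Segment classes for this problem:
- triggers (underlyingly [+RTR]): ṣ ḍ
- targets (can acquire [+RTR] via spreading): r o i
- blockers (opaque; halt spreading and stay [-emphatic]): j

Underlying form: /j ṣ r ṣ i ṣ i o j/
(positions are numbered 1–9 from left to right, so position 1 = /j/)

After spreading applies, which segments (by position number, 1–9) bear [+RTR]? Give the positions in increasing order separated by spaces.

2 3 4 5 6

From /ṣ/ at 2 leftward: 1 /j/ blocks.
From /ṣ/ at 4 leftward: 3 /r/ → [+RTR]; 2 /ṣ/ is itself a trigger — this domain ends here.
From /ṣ/ at 6 leftward: 5 /i/ → [+RTR]; 4 /ṣ/ is itself a trigger — this domain ends here.
Targets with no active source: positions 7 8 stay [-emphatic].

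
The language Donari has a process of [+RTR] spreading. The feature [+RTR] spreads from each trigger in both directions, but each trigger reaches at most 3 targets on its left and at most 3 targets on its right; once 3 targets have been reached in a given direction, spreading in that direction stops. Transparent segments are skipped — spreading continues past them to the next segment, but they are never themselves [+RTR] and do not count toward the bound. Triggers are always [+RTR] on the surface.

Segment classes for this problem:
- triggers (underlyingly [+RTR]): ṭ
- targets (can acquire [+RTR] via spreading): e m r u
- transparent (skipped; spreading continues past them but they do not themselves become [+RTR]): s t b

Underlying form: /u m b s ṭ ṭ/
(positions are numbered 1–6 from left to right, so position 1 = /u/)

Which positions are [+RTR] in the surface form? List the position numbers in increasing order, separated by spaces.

1 2 5 6

From /ṭ/ at 5 rightward: 6 /ṭ/ is itself a trigger — this domain ends here.
From /ṭ/ at 5 leftward: 4 /s/ transparent; 3 /b/ transparent; 2 /m/ → [+RTR]; 1 /u/ → [+RTR]; word edge.
From /ṭ/ at 6 rightward: word edge.
From /ṭ/ at 6 leftward: 5 /ṭ/ is itself a trigger — this domain ends here.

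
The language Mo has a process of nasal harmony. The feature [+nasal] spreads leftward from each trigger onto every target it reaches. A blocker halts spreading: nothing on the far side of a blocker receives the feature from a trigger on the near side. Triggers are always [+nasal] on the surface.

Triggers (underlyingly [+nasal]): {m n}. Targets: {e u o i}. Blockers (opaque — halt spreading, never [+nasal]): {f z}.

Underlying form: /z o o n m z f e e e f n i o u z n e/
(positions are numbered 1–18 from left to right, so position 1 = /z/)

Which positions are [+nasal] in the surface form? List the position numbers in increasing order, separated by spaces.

2 3 4 5 12 17

From /n/ at 4 leftward: 3 /o/ → [+nasal]; 2 /o/ → [+nasal]; 1 /z/ blocks.
From /m/ at 5 leftward: 4 /n/ is itself a trigger — this domain ends here.
From /n/ at 12 leftward: 11 /f/ blocks.
From /n/ at 17 leftward: 16 /z/ blocks.
Targets with no active source: positions 8 9 10 13 14 15 18 stay [-nasal].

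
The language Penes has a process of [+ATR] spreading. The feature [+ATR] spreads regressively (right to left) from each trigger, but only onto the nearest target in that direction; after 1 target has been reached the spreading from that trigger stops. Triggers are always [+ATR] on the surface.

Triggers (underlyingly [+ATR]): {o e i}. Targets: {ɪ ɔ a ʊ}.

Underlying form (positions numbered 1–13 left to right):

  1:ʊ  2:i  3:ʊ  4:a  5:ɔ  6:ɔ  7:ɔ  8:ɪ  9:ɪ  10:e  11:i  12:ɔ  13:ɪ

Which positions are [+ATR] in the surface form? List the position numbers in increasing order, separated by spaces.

From /i/ at 2 leftward: 1 /ʊ/ → [+ATR]; bound reached.
From /e/ at 10 leftward: 9 /ɪ/ → [+ATR]; bound reached.
From /i/ at 11 leftward: 10 /e/ is itself a trigger — this domain ends here.
Targets with no active source: positions 3 4 5 6 7 8 12 13 stay [-ATR].

1 2 9 10 11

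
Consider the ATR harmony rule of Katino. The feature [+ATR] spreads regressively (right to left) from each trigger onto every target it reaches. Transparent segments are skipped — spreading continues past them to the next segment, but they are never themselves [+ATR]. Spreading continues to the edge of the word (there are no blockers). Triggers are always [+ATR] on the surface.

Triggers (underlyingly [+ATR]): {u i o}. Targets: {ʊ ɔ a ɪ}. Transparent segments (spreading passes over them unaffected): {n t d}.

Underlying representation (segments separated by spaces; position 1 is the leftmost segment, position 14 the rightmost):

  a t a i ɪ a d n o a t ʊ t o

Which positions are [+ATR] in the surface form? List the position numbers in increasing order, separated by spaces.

1 3 4 5 6 9 10 12 14

From /i/ at 4 leftward: 3 /a/ → [+ATR]; 2 /t/ transparent; 1 /a/ → [+ATR]; word edge.
From /o/ at 9 leftward: 8 /n/ transparent; 7 /d/ transparent; 6 /a/ → [+ATR]; 5 /ɪ/ → [+ATR]; 4 /i/ is itself a trigger — this domain ends here.
From /o/ at 14 leftward: 13 /t/ transparent; 12 /ʊ/ → [+ATR]; 11 /t/ transparent; 10 /a/ → [+ATR]; 9 /o/ is itself a trigger — this domain ends here.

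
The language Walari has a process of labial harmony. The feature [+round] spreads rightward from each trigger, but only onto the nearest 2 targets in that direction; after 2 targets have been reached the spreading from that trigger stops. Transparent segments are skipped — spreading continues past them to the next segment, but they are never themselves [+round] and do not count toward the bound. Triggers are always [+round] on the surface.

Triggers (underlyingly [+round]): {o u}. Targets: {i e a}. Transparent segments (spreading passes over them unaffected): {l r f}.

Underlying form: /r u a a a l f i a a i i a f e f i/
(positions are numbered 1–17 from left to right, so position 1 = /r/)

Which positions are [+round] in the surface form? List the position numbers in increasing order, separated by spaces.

From /u/ at 2 rightward: 3 /a/ → [+round]; 4 /a/ → [+round]; bound reached.
Targets with no active source: positions 5 8 9 10 11 12 13 15 17 stay [-round].

2 3 4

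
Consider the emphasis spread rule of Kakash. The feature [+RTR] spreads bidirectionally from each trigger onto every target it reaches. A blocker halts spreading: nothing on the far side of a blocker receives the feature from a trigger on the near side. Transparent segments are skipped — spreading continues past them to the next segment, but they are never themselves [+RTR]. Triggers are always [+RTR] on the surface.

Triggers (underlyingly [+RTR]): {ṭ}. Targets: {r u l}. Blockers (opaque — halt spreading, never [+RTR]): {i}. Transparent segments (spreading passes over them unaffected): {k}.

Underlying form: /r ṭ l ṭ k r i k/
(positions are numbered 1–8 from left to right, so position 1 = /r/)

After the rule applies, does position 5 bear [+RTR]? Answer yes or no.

From /ṭ/ at 2 rightward: 3 /l/ → [+RTR]; 4 /ṭ/ is itself a trigger — this domain ends here.
From /ṭ/ at 2 leftward: 1 /r/ → [+RTR]; word edge.
From /ṭ/ at 4 rightward: 5 /k/ transparent; 6 /r/ → [+RTR]; 7 /i/ blocks.
From /ṭ/ at 4 leftward: 3 /l/ → [+RTR]; 2 /ṭ/ is itself a trigger — this domain ends here.
[+RTR] positions on the surface: 1 2 3 4 6.

no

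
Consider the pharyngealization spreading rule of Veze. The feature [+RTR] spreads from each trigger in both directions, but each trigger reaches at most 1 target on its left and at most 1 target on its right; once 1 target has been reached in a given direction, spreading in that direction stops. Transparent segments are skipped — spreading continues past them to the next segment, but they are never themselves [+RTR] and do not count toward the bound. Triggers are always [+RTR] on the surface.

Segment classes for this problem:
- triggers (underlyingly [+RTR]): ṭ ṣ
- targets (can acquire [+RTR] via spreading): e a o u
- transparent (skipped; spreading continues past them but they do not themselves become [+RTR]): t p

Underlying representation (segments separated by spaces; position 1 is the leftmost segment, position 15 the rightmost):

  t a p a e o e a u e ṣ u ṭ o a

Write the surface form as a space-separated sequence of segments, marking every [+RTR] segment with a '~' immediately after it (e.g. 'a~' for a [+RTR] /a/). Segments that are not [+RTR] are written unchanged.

From /ṣ/ at 11 rightward: 12 /u/ → [+RTR]; bound reached.
From /ṣ/ at 11 leftward: 10 /e/ → [+RTR]; bound reached.
From /ṭ/ at 13 rightward: 14 /o/ → [+RTR]; bound reached.
From /ṭ/ at 13 leftward: 12 /u/ → [+RTR]; bound reached.
Targets with no active source: positions 2 4 5 6 7 8 9 15 stay [-emphatic].
[+RTR] positions on the surface: 10 11 12 13 14.

t a p a e o e a u e~ ṣ~ u~ ṭ~ o~ a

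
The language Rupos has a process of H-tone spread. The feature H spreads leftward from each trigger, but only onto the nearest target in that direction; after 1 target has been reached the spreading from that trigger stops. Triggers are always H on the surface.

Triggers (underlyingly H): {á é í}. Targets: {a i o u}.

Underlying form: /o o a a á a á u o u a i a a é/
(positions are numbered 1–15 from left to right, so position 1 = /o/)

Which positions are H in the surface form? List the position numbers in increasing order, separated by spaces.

4 5 6 7 14 15

From /á/ at 5 leftward: 4 /a/ → H; bound reached.
From /á/ at 7 leftward: 6 /a/ → H; bound reached.
From /é/ at 15 leftward: 14 /a/ → H; bound reached.
Targets with no active source: positions 1 2 3 8 9 10 11 12 13 stay [-high tone].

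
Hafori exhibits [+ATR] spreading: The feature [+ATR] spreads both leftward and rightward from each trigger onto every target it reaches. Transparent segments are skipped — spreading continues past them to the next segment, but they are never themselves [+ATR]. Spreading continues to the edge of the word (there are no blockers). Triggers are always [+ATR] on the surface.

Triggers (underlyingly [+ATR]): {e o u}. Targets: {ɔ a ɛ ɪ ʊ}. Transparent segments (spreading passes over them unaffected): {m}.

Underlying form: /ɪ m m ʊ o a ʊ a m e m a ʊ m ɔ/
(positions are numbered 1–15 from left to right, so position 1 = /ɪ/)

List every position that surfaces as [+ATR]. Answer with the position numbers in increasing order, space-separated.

1 4 5 6 7 8 10 12 13 15

From /o/ at 5 rightward: 6 /a/ → [+ATR]; 7 /ʊ/ → [+ATR]; 8 /a/ → [+ATR]; 9 /m/ transparent; 10 /e/ is itself a trigger — this domain ends here.
From /o/ at 5 leftward: 4 /ʊ/ → [+ATR]; 3 /m/ transparent; 2 /m/ transparent; 1 /ɪ/ → [+ATR]; word edge.
From /e/ at 10 rightward: 11 /m/ transparent; 12 /a/ → [+ATR]; 13 /ʊ/ → [+ATR]; 14 /m/ transparent; 15 /ɔ/ → [+ATR]; word edge.
From /e/ at 10 leftward: 9 /m/ transparent; 8 /a/ → [+ATR]; 7 /ʊ/ → [+ATR]; 6 /a/ → [+ATR]; 5 /o/ is itself a trigger — this domain ends here.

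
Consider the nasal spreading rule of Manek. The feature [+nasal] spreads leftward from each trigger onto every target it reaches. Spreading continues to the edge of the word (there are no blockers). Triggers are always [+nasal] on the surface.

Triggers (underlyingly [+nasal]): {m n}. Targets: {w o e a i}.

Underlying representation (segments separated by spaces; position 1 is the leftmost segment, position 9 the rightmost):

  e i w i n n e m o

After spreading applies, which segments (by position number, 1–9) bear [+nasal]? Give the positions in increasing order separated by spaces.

1 2 3 4 5 6 7 8

From /n/ at 5 leftward: 4 /i/ → [+nasal]; 3 /w/ → [+nasal]; 2 /i/ → [+nasal]; 1 /e/ → [+nasal]; word edge.
From /n/ at 6 leftward: 5 /n/ is itself a trigger — this domain ends here.
From /m/ at 8 leftward: 7 /e/ → [+nasal]; 6 /n/ is itself a trigger — this domain ends here.
Target with no active source: position 9 stays [-nasal].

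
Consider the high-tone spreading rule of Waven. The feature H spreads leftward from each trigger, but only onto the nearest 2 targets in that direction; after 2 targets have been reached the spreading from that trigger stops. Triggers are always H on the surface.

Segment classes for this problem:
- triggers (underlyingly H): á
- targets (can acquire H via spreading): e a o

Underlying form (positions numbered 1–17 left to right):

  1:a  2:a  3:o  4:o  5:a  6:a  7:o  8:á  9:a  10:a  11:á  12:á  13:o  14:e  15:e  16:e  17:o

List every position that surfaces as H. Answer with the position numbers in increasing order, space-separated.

From /á/ at 8 leftward: 7 /o/ → H; 6 /a/ → H; bound reached.
From /á/ at 11 leftward: 10 /a/ → H; 9 /a/ → H; bound reached.
From /á/ at 12 leftward: 11 /á/ is itself a trigger — this domain ends here.
Targets with no active source: positions 1 2 3 4 5 13 14 15 16 17 stay [-high tone].

6 7 8 9 10 11 12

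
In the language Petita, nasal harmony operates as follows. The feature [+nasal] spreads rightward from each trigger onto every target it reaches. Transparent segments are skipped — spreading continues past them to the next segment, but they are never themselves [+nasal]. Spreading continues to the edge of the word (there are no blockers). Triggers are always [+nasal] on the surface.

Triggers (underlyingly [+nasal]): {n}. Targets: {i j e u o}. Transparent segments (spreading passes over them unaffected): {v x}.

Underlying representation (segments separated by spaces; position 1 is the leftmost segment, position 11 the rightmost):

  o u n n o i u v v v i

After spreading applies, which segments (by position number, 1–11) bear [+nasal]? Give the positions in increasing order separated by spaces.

From /n/ at 3 rightward: 4 /n/ is itself a trigger — this domain ends here.
From /n/ at 4 rightward: 5 /o/ → [+nasal]; 6 /i/ → [+nasal]; 7 /u/ → [+nasal]; 8 /v/ transparent; 9 /v/ transparent; 10 /v/ transparent; 11 /i/ → [+nasal]; word edge.
Targets with no active source: positions 1 2 stay [-nasal].

3 4 5 6 7 11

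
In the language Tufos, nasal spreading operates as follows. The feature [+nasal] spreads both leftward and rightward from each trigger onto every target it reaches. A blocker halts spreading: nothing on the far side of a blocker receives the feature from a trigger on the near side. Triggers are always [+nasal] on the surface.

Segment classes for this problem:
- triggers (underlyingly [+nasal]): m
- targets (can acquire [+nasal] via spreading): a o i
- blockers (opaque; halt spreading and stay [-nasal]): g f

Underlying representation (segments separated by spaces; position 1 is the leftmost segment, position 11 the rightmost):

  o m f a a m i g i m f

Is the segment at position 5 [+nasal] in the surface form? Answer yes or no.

yes

From /m/ at 2 rightward: 3 /f/ blocks.
From /m/ at 2 leftward: 1 /o/ → [+nasal]; word edge.
From /m/ at 6 rightward: 7 /i/ → [+nasal]; 8 /g/ blocks.
From /m/ at 6 leftward: 5 /a/ → [+nasal]; 4 /a/ → [+nasal]; 3 /f/ blocks.
From /m/ at 10 rightward: 11 /f/ blocks.
From /m/ at 10 leftward: 9 /i/ → [+nasal]; 8 /g/ blocks.
[+nasal] positions on the surface: 1 2 4 5 6 7 9 10.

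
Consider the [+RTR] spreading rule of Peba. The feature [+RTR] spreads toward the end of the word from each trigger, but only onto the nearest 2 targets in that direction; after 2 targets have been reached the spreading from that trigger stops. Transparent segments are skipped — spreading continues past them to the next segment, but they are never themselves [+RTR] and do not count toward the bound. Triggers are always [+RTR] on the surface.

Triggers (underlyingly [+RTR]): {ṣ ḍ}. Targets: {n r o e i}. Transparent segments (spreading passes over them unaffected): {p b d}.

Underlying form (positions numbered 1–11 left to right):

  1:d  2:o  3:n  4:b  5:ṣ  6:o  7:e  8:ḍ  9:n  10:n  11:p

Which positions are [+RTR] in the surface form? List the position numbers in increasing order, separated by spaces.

From /ṣ/ at 5 rightward: 6 /o/ → [+RTR]; 7 /e/ → [+RTR]; bound reached.
From /ḍ/ at 8 rightward: 9 /n/ → [+RTR]; 10 /n/ → [+RTR]; bound reached.
Targets with no active source: positions 2 3 stay [-emphatic].

5 6 7 8 9 10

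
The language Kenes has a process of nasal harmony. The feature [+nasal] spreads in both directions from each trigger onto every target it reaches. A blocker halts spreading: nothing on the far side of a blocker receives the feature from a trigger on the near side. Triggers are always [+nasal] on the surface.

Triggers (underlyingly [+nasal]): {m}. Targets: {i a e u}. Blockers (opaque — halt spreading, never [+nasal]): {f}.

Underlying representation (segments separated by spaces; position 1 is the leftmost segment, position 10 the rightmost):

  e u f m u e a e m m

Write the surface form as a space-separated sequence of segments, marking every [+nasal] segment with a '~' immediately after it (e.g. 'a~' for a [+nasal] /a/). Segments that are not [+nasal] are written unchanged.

e u f m~ u~ e~ a~ e~ m~ m~

From /m/ at 4 rightward: 5 /u/ → [+nasal]; 6 /e/ → [+nasal]; 7 /a/ → [+nasal]; 8 /e/ → [+nasal]; 9 /m/ is itself a trigger — this domain ends here.
From /m/ at 4 leftward: 3 /f/ blocks.
From /m/ at 9 rightward: 10 /m/ is itself a trigger — this domain ends here.
From /m/ at 9 leftward: 8 /e/ → [+nasal]; 7 /a/ → [+nasal]; 6 /e/ → [+nasal]; 5 /u/ → [+nasal]; 4 /m/ is itself a trigger — this domain ends here.
From /m/ at 10 rightward: word edge.
From /m/ at 10 leftward: 9 /m/ is itself a trigger — this domain ends here.
Targets with no active source: positions 1 2 stay [-nasal].
[+nasal] positions on the surface: 4 5 6 7 8 9 10.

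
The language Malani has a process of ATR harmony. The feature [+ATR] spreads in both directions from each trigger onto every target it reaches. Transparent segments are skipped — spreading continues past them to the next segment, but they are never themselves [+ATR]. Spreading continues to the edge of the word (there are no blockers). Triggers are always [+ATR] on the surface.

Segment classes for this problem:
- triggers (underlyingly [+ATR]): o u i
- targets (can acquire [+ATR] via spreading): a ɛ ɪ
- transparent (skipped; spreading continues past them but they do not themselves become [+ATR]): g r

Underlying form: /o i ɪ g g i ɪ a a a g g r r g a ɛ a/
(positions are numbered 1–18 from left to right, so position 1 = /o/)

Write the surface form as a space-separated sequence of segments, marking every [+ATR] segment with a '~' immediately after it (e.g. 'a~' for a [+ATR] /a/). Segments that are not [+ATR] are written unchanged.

From /o/ at 1 rightward: 2 /i/ is itself a trigger — this domain ends here.
From /o/ at 1 leftward: word edge.
From /i/ at 2 rightward: 3 /ɪ/ → [+ATR]; 4 /g/ transparent; 5 /g/ transparent; 6 /i/ is itself a trigger — this domain ends here.
From /i/ at 2 leftward: 1 /o/ is itself a trigger — this domain ends here.
From /i/ at 6 rightward: 7 /ɪ/ → [+ATR]; 8 /a/ → [+ATR]; 9 /a/ → [+ATR]; 10 /a/ → [+ATR]; 11 /g/ transparent; 12 /g/ transparent; 13 /r/ transparent; 14 /r/ transparent; 15 /g/ transparent; 16 /a/ → [+ATR]; 17 /ɛ/ → [+ATR]; 18 /a/ → [+ATR]; word edge.
From /i/ at 6 leftward: 5 /g/ transparent; 4 /g/ transparent; 3 /ɪ/ → [+ATR]; 2 /i/ is itself a trigger — this domain ends here.
[+ATR] positions on the surface: 1 2 3 6 7 8 9 10 16 17 18.

o~ i~ ɪ~ g g i~ ɪ~ a~ a~ a~ g g r r g a~ ɛ~ a~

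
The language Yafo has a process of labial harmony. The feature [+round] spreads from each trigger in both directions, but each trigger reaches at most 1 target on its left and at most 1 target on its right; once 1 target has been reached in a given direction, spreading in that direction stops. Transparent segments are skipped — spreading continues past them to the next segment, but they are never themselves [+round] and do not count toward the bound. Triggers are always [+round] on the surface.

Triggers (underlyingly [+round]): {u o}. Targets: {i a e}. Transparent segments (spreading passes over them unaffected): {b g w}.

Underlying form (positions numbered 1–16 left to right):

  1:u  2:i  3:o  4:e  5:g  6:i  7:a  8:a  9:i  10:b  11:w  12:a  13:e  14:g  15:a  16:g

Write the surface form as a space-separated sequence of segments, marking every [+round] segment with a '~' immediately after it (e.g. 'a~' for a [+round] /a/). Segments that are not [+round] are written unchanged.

From /u/ at 1 rightward: 2 /i/ → [+round]; bound reached.
From /u/ at 1 leftward: word edge.
From /o/ at 3 rightward: 4 /e/ → [+round]; bound reached.
From /o/ at 3 leftward: 2 /i/ → [+round]; bound reached.
Targets with no active source: positions 6 7 8 9 12 13 15 stay [-round].
[+round] positions on the surface: 1 2 3 4.

u~ i~ o~ e~ g i a a i b w a e g a g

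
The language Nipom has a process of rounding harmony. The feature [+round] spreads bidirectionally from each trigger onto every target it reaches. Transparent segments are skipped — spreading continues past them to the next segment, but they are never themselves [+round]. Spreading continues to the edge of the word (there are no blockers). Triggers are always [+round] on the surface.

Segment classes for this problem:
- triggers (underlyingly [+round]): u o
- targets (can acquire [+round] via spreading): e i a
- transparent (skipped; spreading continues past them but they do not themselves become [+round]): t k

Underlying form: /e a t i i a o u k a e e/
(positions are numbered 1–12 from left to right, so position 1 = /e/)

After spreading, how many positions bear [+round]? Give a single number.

From /o/ at 7 rightward: 8 /u/ is itself a trigger — this domain ends here.
From /o/ at 7 leftward: 6 /a/ → [+round]; 5 /i/ → [+round]; 4 /i/ → [+round]; 3 /t/ transparent; 2 /a/ → [+round]; 1 /e/ → [+round]; word edge.
From /u/ at 8 rightward: 9 /k/ transparent; 10 /a/ → [+round]; 11 /e/ → [+round]; 12 /e/ → [+round]; word edge.
From /u/ at 8 leftward: 7 /o/ is itself a trigger — this domain ends here.
[+round] positions on the surface: 1 2 4 5 6 7 8 10 11 12.

10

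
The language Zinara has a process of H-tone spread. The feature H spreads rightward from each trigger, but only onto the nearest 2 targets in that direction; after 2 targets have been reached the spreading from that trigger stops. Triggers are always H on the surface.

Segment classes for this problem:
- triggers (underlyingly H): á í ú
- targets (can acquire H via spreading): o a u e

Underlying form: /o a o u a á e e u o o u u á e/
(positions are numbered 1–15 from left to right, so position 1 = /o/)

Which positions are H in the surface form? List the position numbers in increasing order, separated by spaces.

6 7 8 14 15

From /á/ at 6 rightward: 7 /e/ → H; 8 /e/ → H; bound reached.
From /á/ at 14 rightward: 15 /e/ → H; word edge.
Targets with no active source: positions 1 2 3 4 5 9 10 11 12 13 stay [-high tone].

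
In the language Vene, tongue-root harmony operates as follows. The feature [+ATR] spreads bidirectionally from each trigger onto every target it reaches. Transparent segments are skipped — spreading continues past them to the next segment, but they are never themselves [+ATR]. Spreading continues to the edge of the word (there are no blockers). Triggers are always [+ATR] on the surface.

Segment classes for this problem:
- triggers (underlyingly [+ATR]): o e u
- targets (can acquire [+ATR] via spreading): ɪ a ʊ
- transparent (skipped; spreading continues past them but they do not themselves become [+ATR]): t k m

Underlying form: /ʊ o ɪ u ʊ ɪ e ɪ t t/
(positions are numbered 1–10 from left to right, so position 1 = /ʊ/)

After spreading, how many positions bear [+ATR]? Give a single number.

From /o/ at 2 rightward: 3 /ɪ/ → [+ATR]; 4 /u/ is itself a trigger — this domain ends here.
From /o/ at 2 leftward: 1 /ʊ/ → [+ATR]; word edge.
From /u/ at 4 rightward: 5 /ʊ/ → [+ATR]; 6 /ɪ/ → [+ATR]; 7 /e/ is itself a trigger — this domain ends here.
From /u/ at 4 leftward: 3 /ɪ/ → [+ATR]; 2 /o/ is itself a trigger — this domain ends here.
From /e/ at 7 rightward: 8 /ɪ/ → [+ATR]; 9 /t/ transparent; 10 /t/ transparent; word edge.
From /e/ at 7 leftward: 6 /ɪ/ → [+ATR]; 5 /ʊ/ → [+ATR]; 4 /u/ is itself a trigger — this domain ends here.
[+ATR] positions on the surface: 1 2 3 4 5 6 7 8.

8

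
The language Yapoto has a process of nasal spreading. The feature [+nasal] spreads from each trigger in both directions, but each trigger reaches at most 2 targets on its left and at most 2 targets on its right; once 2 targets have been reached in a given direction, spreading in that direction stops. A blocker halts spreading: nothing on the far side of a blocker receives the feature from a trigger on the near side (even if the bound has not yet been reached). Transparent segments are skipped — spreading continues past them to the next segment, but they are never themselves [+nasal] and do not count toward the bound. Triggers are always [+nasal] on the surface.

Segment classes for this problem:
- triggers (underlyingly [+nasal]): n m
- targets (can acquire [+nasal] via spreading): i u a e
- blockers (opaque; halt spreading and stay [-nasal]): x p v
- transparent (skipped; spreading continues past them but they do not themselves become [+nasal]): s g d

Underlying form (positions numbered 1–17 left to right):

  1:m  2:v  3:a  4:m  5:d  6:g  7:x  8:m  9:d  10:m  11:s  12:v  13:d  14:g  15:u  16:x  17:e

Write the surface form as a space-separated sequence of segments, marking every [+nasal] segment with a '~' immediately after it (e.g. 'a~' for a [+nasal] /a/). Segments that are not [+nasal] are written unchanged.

m~ v a~ m~ d g x m~ d m~ s v d g u x e

From /m/ at 1 rightward: 2 /v/ blocks.
From /m/ at 1 leftward: word edge.
From /m/ at 4 rightward: 5 /d/ transparent; 6 /g/ transparent; 7 /x/ blocks.
From /m/ at 4 leftward: 3 /a/ → [+nasal]; 2 /v/ blocks.
From /m/ at 8 rightward: 9 /d/ transparent; 10 /m/ is itself a trigger — this domain ends here.
From /m/ at 8 leftward: 7 /x/ blocks.
From /m/ at 10 rightward: 11 /s/ transparent; 12 /v/ blocks.
From /m/ at 10 leftward: 9 /d/ transparent; 8 /m/ is itself a trigger — this domain ends here.
Targets with no active source: positions 15 17 stay [-nasal].
[+nasal] positions on the surface: 1 3 4 8 10.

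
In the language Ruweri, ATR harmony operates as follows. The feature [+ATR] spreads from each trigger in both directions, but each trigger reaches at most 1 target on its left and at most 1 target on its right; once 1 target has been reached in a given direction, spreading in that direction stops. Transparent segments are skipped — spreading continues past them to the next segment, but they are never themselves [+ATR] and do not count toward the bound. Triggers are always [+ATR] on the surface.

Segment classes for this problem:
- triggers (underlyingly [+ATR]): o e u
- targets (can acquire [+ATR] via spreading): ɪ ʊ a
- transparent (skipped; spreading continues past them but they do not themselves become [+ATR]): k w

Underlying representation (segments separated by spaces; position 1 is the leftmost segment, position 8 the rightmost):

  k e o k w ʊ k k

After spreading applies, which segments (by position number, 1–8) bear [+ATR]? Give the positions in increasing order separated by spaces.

From /e/ at 2 rightward: 3 /o/ is itself a trigger — this domain ends here.
From /e/ at 2 leftward: 1 /k/ transparent; word edge.
From /o/ at 3 rightward: 4 /k/ transparent; 5 /w/ transparent; 6 /ʊ/ → [+ATR]; bound reached.
From /o/ at 3 leftward: 2 /e/ is itself a trigger — this domain ends here.

2 3 6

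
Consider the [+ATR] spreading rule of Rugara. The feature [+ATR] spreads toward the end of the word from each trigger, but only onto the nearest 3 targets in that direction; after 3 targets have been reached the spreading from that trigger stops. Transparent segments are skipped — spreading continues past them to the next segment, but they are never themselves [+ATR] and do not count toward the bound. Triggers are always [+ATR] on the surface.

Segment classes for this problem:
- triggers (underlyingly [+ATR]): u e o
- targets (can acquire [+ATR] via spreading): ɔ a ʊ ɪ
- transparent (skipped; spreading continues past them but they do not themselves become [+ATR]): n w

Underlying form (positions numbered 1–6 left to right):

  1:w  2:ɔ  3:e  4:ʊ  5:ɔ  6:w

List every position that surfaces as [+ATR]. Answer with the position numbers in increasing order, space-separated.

3 4 5

From /e/ at 3 rightward: 4 /ʊ/ → [+ATR]; 5 /ɔ/ → [+ATR]; 6 /w/ transparent; word edge.
Target with no active source: position 2 stays [-ATR].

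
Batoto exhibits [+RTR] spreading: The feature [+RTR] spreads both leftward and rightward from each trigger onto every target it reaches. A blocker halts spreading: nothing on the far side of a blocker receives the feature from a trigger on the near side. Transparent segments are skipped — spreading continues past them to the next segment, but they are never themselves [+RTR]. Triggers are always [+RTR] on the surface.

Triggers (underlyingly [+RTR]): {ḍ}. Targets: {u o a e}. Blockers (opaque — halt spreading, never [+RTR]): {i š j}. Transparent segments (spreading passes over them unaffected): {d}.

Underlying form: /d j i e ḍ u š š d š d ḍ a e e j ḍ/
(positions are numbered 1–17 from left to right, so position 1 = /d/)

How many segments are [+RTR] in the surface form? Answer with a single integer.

8

From /ḍ/ at 5 rightward: 6 /u/ → [+RTR]; 7 /š/ blocks.
From /ḍ/ at 5 leftward: 4 /e/ → [+RTR]; 3 /i/ blocks.
From /ḍ/ at 12 rightward: 13 /a/ → [+RTR]; 14 /e/ → [+RTR]; 15 /e/ → [+RTR]; 16 /j/ blocks.
From /ḍ/ at 12 leftward: 11 /d/ transparent; 10 /š/ blocks.
From /ḍ/ at 17 rightward: word edge.
From /ḍ/ at 17 leftward: 16 /j/ blocks.
[+RTR] positions on the surface: 4 5 6 12 13 14 15 17.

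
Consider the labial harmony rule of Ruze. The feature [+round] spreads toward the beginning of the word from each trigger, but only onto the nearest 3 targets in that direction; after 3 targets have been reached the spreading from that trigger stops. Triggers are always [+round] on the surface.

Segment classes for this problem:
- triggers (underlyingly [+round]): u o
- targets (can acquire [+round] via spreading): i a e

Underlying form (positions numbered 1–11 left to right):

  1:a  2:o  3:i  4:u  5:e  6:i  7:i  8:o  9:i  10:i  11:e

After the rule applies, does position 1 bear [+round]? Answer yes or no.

From /o/ at 2 leftward: 1 /a/ → [+round]; word edge.
From /u/ at 4 leftward: 3 /i/ → [+round]; 2 /o/ is itself a trigger — this domain ends here.
From /o/ at 8 leftward: 7 /i/ → [+round]; 6 /i/ → [+round]; 5 /e/ → [+round]; bound reached.
Targets with no active source: positions 9 10 11 stay [-round].
[+round] positions on the surface: 1 2 3 4 5 6 7 8.

yes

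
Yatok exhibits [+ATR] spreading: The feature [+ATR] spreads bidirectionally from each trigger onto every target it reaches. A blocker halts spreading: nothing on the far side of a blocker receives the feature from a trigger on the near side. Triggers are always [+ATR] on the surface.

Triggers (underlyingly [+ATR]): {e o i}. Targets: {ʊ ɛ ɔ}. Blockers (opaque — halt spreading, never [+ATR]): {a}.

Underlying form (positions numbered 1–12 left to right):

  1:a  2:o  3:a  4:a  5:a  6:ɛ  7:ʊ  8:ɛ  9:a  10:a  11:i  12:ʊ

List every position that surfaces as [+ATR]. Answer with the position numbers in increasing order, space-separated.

From /o/ at 2 rightward: 3 /a/ blocks.
From /o/ at 2 leftward: 1 /a/ blocks.
From /i/ at 11 rightward: 12 /ʊ/ → [+ATR]; word edge.
From /i/ at 11 leftward: 10 /a/ blocks.
Targets with no active source: positions 6 7 8 stay [-ATR].

2 11 12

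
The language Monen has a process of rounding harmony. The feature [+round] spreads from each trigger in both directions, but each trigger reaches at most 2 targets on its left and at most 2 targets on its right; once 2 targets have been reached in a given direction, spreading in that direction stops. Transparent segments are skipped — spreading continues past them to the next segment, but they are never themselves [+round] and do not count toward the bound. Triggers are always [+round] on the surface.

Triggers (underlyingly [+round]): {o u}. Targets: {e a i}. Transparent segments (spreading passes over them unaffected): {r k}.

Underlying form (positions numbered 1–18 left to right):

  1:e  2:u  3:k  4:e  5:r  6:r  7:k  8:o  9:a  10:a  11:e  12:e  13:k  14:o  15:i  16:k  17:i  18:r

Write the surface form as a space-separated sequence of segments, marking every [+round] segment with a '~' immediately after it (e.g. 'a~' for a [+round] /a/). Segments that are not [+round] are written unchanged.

e~ u~ k e~ r r k o~ a~ a~ e~ e~ k o~ i~ k i~ r

From /u/ at 2 rightward: 3 /k/ transparent; 4 /e/ → [+round]; 5 /r/ transparent; 6 /r/ transparent; 7 /k/ transparent; 8 /o/ is itself a trigger — this domain ends here.
From /u/ at 2 leftward: 1 /e/ → [+round]; word edge.
From /o/ at 8 rightward: 9 /a/ → [+round]; 10 /a/ → [+round]; bound reached.
From /o/ at 8 leftward: 7 /k/ transparent; 6 /r/ transparent; 5 /r/ transparent; 4 /e/ → [+round]; 3 /k/ transparent; 2 /u/ is itself a trigger — this domain ends here.
From /o/ at 14 rightward: 15 /i/ → [+round]; 16 /k/ transparent; 17 /i/ → [+round]; bound reached.
From /o/ at 14 leftward: 13 /k/ transparent; 12 /e/ → [+round]; 11 /e/ → [+round]; bound reached.
[+round] positions on the surface: 1 2 4 8 9 10 11 12 14 15 17.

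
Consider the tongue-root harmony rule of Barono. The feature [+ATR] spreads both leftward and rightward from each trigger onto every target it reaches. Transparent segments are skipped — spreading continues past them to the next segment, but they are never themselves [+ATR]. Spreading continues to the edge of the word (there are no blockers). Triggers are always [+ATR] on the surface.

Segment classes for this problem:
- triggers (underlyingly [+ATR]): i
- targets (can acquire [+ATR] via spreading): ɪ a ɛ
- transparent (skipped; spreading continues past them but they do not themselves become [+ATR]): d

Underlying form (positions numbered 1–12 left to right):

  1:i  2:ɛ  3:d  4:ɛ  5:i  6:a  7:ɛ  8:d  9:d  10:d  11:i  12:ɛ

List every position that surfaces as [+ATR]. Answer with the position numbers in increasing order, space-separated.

From /i/ at 1 rightward: 2 /ɛ/ → [+ATR]; 3 /d/ transparent; 4 /ɛ/ → [+ATR]; 5 /i/ is itself a trigger — this domain ends here.
From /i/ at 1 leftward: word edge.
From /i/ at 5 rightward: 6 /a/ → [+ATR]; 7 /ɛ/ → [+ATR]; 8 /d/ transparent; 9 /d/ transparent; 10 /d/ transparent; 11 /i/ is itself a trigger — this domain ends here.
From /i/ at 5 leftward: 4 /ɛ/ → [+ATR]; 3 /d/ transparent; 2 /ɛ/ → [+ATR]; 1 /i/ is itself a trigger — this domain ends here.
From /i/ at 11 rightward: 12 /ɛ/ → [+ATR]; word edge.
From /i/ at 11 leftward: 10 /d/ transparent; 9 /d/ transparent; 8 /d/ transparent; 7 /ɛ/ → [+ATR]; 6 /a/ → [+ATR]; 5 /i/ is itself a trigger — this domain ends here.

1 2 4 5 6 7 11 12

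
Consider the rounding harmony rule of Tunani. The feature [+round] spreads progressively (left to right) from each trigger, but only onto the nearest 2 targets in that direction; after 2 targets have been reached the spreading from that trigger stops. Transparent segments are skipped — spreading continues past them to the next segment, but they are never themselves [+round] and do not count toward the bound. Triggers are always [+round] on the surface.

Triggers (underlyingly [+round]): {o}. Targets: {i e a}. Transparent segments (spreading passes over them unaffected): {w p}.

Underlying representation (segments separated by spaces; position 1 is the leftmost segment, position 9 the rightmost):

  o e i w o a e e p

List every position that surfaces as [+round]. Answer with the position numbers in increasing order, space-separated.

1 2 3 5 6 7

From /o/ at 1 rightward: 2 /e/ → [+round]; 3 /i/ → [+round]; bound reached.
From /o/ at 5 rightward: 6 /a/ → [+round]; 7 /e/ → [+round]; bound reached.
Target with no active source: position 8 stays [-round].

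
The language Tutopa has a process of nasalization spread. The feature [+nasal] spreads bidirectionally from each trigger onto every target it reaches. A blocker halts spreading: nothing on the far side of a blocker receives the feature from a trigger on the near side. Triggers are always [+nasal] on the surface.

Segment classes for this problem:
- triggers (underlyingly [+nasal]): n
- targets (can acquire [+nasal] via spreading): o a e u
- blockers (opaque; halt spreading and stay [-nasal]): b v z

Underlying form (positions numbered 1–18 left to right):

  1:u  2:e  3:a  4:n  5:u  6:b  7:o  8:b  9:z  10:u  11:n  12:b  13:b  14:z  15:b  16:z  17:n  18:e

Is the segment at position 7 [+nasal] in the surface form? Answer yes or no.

no

From /n/ at 4 rightward: 5 /u/ → [+nasal]; 6 /b/ blocks.
From /n/ at 4 leftward: 3 /a/ → [+nasal]; 2 /e/ → [+nasal]; 1 /u/ → [+nasal]; word edge.
From /n/ at 11 rightward: 12 /b/ blocks.
From /n/ at 11 leftward: 10 /u/ → [+nasal]; 9 /z/ blocks.
From /n/ at 17 rightward: 18 /e/ → [+nasal]; word edge.
From /n/ at 17 leftward: 16 /z/ blocks.
Target with no active source: position 7 stays [-nasal].
[+nasal] positions on the surface: 1 2 3 4 5 10 11 17 18.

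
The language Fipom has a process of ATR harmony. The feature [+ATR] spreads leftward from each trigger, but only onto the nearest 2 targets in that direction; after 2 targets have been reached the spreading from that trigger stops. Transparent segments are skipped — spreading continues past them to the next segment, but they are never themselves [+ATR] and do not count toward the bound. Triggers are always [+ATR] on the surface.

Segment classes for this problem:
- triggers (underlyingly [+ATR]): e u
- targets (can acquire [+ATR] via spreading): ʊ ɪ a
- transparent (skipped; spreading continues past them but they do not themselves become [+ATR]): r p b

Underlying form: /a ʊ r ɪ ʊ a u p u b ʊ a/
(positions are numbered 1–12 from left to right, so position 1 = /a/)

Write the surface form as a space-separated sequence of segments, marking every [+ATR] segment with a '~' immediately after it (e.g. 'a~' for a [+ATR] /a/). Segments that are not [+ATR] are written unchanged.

From /u/ at 7 leftward: 6 /a/ → [+ATR]; 5 /ʊ/ → [+ATR]; bound reached.
From /u/ at 9 leftward: 8 /p/ transparent; 7 /u/ is itself a trigger — this domain ends here.
Targets with no active source: positions 1 2 4 11 12 stay [-ATR].
[+ATR] positions on the surface: 5 6 7 9.

a ʊ r ɪ ʊ~ a~ u~ p u~ b ʊ a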